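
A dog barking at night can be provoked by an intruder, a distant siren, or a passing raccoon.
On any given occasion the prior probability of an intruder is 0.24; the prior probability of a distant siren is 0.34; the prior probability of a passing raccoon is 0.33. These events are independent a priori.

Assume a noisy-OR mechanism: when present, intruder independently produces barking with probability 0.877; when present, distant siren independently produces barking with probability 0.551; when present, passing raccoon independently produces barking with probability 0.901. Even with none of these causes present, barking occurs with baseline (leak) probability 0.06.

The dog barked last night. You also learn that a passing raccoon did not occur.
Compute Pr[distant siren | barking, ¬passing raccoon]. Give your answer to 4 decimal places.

Under noisy-OR, P(barking | causes) = 1 − (1−0.06)·∏(1−qᵢ) over the active causes.
For the numerator, keep only distant siren=true terms: 0.149340 + 0.077364 = 0.226704
The normalizing constant is 0.06·0.76·0.66 + 0.57794·0.76·0.34 + 0.88438·0.24·0.66 + 0.948087·0.24·0.34 = 0.396886
P(distant siren | barking, ¬passing raccoon) = 0.226704/0.396886 ≈ 0.5712

Pr[distant siren | barking, ¬passing raccoon] ≈ 0.5712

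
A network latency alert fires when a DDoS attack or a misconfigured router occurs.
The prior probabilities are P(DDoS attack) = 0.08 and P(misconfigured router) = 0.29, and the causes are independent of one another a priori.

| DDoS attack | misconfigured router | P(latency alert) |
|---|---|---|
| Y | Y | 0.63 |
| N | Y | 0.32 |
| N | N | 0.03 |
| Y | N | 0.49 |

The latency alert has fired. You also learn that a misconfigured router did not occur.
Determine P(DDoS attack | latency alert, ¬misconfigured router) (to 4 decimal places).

P(DDoS attack | latency alert, ¬misconfigured router) ≈ 0.5868

Sum P(latency alert|·) weighted by the priors over both values of DDoS attack:
  P(latency alert | ¬misconfigured router) = 0.03*0.92 + 0.49*0.08
        = 0.027600 + 0.039200 = 0.066800
The terms with DDoS attack present sum to 0.039200, so
  P(DDoS attack | latency alert, ¬misconfigured router) = 0.039200 / 0.066800 ≈ 0.5868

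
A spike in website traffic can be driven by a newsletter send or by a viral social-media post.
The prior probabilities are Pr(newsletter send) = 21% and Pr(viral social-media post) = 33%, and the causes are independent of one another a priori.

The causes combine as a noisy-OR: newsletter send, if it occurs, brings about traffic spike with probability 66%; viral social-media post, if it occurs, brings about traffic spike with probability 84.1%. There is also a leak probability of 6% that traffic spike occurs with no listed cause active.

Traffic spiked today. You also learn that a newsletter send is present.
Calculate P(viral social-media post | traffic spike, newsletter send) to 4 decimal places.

Under noisy-OR, P(traffic spike | causes) = 1 − (1−0.06)·∏(1−qᵢ) over the active causes.
Sum P(traffic spike|·) weighted by the priors over both values of viral social-media post:
  P(traffic spike | newsletter send) = 0.6804×0.67 + 0.949184×0.33
        = 0.455868 + 0.313231 = 0.769099
The terms with viral social-media post present sum to 0.313231, so
  P(viral social-media post | traffic spike, newsletter send) = 0.313231 / 0.769099 ≈ 0.4073

P(viral social-media post | traffic spike, newsletter send) ≈ 0.4073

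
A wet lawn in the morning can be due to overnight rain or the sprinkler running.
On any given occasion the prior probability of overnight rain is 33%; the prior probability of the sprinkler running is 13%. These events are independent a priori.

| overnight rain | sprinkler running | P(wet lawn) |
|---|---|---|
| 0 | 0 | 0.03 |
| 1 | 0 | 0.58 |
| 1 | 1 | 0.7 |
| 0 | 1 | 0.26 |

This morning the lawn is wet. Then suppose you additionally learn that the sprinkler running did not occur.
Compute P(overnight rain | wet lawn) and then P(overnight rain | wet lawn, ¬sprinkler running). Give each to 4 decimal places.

P(overnight rain | wet lawn) ≈ 0.8304; P(overnight rain | wet lawn, ¬sprinkler running) ≈ 0.9050

P(wet lawn) = 0.03·0.67·0.87 + 0.26·0.67·0.13 + 0.58·0.33·0.87 + 0.7·0.33·0.13 = 0.017487 + 0.022646 + 0.166518 + 0.030030 = 0.236681
The overnight rain-present share is 0.166518 + 0.030030 = 0.196548.
Hence the posterior is 0.196548/0.236681 ≈ 0.8304.

With the extra evidence:
Sum P(wet lawn|·) weighted by the priors over both values of overnight rain:
  P(wet lawn | ¬sprinkler running) = 0.03*0.67 + 0.58*0.33
        = 0.020100 + 0.191400 = 0.211500
Configurations with overnight rain contribute 0.191400, so
  P(overnight rain | wet lawn, ¬sprinkler running) = 0.191400 / 0.211500 ≈ 0.9050
With sprinkler running excluded, overnight rain must carry more of the explanatory weight for the wet lawn.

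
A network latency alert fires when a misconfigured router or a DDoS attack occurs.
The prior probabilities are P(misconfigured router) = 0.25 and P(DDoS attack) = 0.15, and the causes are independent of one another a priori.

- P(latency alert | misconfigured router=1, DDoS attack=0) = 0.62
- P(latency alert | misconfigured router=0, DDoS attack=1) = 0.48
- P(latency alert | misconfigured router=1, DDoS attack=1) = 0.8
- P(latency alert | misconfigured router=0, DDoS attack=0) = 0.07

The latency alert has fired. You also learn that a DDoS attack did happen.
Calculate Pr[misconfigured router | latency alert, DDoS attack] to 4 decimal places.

Pr[misconfigured router | latency alert, DDoS attack] ≈ 0.3571

Weight on misconfigured router=true, given the evidence: 0.8×0.25 = 0.200000
Normalizer over all consistent configurations: 0.48×0.75 + 0.8×0.25 = 0.560000
P(misconfigured router | latency alert, DDoS attack) = 0.200000/0.560000 ≈ 0.3571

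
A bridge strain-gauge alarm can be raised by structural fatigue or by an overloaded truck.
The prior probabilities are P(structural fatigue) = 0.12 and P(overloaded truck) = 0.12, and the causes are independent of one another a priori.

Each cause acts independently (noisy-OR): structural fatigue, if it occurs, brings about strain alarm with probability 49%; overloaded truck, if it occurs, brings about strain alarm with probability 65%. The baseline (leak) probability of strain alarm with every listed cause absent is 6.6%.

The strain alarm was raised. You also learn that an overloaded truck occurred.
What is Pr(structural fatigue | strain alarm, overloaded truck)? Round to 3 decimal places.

Under noisy-OR, P(strain alarm | causes) = 1 − (1−0.066)·∏(1−qᵢ) over the active causes.
Numerator (weight on configurations with structural fatigue): 0.833281×0.12 = 0.099994
Denominator P(strain alarm | overloaded truck): 0.6731×0.88 + 0.833281×0.12 = 0.692322
Posterior = 0.099994 / 0.692322 ≈ 0.144

Pr(structural fatigue | strain alarm, overloaded truck) ≈ 0.144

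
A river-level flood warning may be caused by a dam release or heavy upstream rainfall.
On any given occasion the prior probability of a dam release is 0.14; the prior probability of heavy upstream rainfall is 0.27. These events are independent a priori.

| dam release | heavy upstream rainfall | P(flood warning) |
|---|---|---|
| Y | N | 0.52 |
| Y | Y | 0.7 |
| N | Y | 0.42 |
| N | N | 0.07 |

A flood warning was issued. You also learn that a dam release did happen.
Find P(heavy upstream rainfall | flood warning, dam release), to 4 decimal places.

P(heavy upstream rainfall | flood warning, dam release) ≈ 0.3324

Numerator (weight on configurations with heavy upstream rainfall): 0.7*0.27 = 0.189000
Normalizer over all consistent configurations: 0.52*0.73 + 0.7*0.27 = 0.568600
Posterior = 0.189000 / 0.568600 ≈ 0.3324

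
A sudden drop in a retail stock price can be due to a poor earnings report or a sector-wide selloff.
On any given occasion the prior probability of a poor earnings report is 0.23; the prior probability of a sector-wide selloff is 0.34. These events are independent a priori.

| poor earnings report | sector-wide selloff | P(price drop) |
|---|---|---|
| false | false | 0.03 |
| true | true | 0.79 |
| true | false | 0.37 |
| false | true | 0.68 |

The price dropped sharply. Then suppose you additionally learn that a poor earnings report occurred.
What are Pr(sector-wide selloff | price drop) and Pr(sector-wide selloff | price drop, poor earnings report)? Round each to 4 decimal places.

Pr(sector-wide selloff | price drop) ≈ 0.7705; Pr(sector-wide selloff | price drop, poor earnings report) ≈ 0.5238

Numerator (weight on configurations with sector-wide selloff): 0.178024 + 0.061778 = 0.239802
The normalizing constant is 0.03·0.77·0.66 + 0.68·0.77·0.34 + 0.37·0.23·0.66 + 0.79·0.23·0.34 = 0.311214
Posterior = 0.239802 / 0.311214 ≈ 0.7705

Now condition on the additional information:
P(price drop | poor earnings report) = 0.37×0.66 + 0.79×0.34 = 0.244200 + 0.268600 = 0.512800
The sector-wide selloff-present share is 0.79×0.34 = 0.268600.
Hence the posterior is 0.268600/0.512800 ≈ 0.5238.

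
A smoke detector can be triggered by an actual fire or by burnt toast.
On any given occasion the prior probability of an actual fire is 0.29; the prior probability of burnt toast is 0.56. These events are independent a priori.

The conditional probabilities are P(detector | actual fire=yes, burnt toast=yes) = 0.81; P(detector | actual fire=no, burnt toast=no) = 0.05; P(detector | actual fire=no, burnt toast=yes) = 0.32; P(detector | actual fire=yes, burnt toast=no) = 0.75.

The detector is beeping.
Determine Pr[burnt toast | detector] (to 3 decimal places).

Pr[burnt toast | detector] ≈ 0.699

By total probability over the 4 (actual fire, burnt toast) configurations:
  P(detector) = 0.05×0.71×0.44 + 0.32×0.71×0.56 + 0.75×0.29×0.44 + 0.81×0.29×0.56
        = 0.015620 + 0.127232 + 0.095700 + 0.131544 = 0.370096
Keeping only the burnt toast-present terms gives 0.258776, so
  P(burnt toast | detector) = 0.258776 / 0.370096 ≈ 0.699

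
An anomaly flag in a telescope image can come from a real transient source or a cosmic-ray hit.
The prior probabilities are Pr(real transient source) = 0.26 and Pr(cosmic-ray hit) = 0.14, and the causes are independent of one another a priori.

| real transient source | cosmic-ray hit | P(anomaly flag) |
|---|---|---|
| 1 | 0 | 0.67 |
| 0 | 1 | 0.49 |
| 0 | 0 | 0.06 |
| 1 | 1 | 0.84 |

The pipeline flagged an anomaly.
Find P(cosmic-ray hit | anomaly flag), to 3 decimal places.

P(cosmic-ray hit | anomaly flag) ≈ 0.302

P(anomaly flag) = 0.06·0.74·0.86 + 0.49·0.74·0.14 + 0.67·0.26·0.86 + 0.84·0.26·0.14 = 0.038184 + 0.050764 + 0.149812 + 0.030576 = 0.269336
Of this, 0.081340 comes from 0.050764 + 0.030576 (the cosmic-ray hit=true cases).
Hence the posterior is 0.081340/0.269336 ≈ 0.302.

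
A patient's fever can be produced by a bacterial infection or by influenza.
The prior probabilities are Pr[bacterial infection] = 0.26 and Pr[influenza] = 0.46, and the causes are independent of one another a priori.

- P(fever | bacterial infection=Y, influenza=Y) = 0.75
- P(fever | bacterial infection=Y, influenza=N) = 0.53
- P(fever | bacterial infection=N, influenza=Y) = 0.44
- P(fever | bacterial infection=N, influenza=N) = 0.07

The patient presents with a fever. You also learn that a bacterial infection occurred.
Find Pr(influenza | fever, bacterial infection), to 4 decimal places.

Pr(influenza | fever, bacterial infection) ≈ 0.5466

P(fever | bacterial infection) = 0.53·0.54 + 0.75·0.46 = 0.286200 + 0.345000 = 0.631200
Restricting to configurations with influenza present: 0.75·0.46 = 0.345000.
So P(influenza | fever, bacterial infection) = 0.345000/0.631200 ≈ 0.5466.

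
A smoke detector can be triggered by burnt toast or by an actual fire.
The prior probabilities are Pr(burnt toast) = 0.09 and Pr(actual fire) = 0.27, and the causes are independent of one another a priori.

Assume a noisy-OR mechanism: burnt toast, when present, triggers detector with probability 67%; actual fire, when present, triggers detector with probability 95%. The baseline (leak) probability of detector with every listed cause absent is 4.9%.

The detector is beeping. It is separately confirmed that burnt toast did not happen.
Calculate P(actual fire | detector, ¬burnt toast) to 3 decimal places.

P(actual fire | detector, ¬burnt toast) ≈ 0.878

Under noisy-OR, P(detector | causes) = 1 − (1−0.049)·∏(1−qᵢ) over the active causes.
For the numerator, keep only actual fire=true terms: 0.95245×0.27 = 0.257162
The normalizing constant is 0.049×0.73 + 0.95245×0.27 = 0.292932
Posterior = 0.257162 / 0.292932 ≈ 0.878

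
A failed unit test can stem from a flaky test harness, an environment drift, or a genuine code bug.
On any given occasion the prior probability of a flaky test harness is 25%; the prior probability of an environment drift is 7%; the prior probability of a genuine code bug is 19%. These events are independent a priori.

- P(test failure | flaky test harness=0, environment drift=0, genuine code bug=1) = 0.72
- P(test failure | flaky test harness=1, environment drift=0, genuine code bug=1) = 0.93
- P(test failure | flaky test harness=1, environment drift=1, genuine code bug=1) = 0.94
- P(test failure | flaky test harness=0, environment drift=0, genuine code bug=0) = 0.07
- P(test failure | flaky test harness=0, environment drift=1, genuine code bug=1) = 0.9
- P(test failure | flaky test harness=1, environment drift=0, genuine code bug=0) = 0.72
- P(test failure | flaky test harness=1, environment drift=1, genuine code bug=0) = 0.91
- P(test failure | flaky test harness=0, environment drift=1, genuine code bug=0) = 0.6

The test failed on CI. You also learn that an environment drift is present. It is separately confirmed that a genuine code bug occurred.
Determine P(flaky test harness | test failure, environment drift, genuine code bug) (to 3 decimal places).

P(flaky test harness | test failure, environment drift, genuine code bug) ≈ 0.258

For the numerator, keep only flaky test harness=true terms: 0.94*0.25 = 0.235000
The normalizing constant is 0.9*0.75 + 0.94*0.25 = 0.910000
P(flaky test harness | test failure, environment drift, genuine code bug) = 0.235000/0.910000 ≈ 0.258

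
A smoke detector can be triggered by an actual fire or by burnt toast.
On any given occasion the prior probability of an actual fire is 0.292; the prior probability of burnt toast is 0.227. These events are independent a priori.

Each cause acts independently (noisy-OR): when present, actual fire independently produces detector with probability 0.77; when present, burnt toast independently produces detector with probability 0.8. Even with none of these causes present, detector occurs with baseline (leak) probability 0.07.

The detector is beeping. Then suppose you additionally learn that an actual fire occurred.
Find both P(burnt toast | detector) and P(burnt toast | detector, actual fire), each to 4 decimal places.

Under noisy-OR, P(detector | causes) = 1 − (1−0.07)·∏(1−qᵢ) over the active causes.
P(detector) = 0.07×0.708×0.773 + 0.814×0.708×0.227 + 0.7861×0.292×0.773 + 0.95722×0.292×0.227 = 0.038310 + 0.130823 + 0.177435 + 0.063448 = 0.410016
The burnt toast-present share is 0.130823 + 0.063448 = 0.194271.
So P(burnt toast | detector) = 0.194271/0.410016 ≈ 0.4738.

With the extra evidence:
Weight on burnt toast=true, given the evidence: 0.95722×0.227 = 0.217289
The normalizing constant is 0.7861×0.773 + 0.95722×0.227 = 0.824944
P(burnt toast | detector, actual fire) = 0.217289/0.824944 ≈ 0.2634

P(burnt toast | detector) ≈ 0.4738; P(burnt toast | detector, actual fire) ≈ 0.2634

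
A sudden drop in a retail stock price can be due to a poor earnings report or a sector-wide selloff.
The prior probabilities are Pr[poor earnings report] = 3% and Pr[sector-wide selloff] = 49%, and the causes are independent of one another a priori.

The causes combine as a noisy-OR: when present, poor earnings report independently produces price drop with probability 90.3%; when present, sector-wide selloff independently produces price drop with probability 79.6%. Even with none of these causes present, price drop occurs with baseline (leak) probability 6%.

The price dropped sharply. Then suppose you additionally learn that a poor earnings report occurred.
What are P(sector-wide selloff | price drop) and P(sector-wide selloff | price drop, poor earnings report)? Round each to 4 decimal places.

Under noisy-OR, P(price drop | causes) = 1 − (1−0.06)·∏(1−qᵢ) over the active causes.
Enumerate the 4 (poor earnings report, sector-wide selloff) configurations and weight by the priors:
  P(price drop) = 0.06×0.97×0.51 + 0.80824×0.97×0.49 + 0.90882×0.03×0.51 + 0.981399×0.03×0.49
        = 0.029682 + 0.384156 + 0.013905 + 0.014427 = 0.442170
Configurations with sector-wide selloff contribute 0.398583, so
  P(sector-wide selloff | price drop) = 0.398583 / 0.442170 ≈ 0.9014

With the extra evidence:
Weight on sector-wide selloff=true, given the evidence: 0.981399×0.49 = 0.480886
Normalizer over all consistent configurations: 0.90882×0.51 + 0.981399×0.49 = 0.944384
Posterior = 0.480886 / 0.944384 ≈ 0.5092
— poor earnings report explains away the evidence for sector-wide selloff.

P(sector-wide selloff | price drop) ≈ 0.9014; P(sector-wide selloff | price drop, poor earnings report) ≈ 0.5092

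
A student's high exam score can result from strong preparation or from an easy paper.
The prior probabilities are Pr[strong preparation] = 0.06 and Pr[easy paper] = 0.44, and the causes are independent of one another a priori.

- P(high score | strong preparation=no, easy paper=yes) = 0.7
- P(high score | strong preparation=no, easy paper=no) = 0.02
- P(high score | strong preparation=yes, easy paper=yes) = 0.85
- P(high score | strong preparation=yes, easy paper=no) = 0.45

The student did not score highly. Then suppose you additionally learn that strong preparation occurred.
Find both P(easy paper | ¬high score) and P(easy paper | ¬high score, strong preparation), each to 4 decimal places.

Weight on easy paper=true, given the evidence: 0.124080 + 0.003960 = 0.128040
Normalizer over all consistent configurations: 0.98*0.94*0.56 + 0.3*0.94*0.44 + 0.55*0.06*0.56 + 0.15*0.06*0.44 = 0.662392
Posterior = 0.128040 / 0.662392 ≈ 0.1933

Now condition on the additional information:
For the numerator, keep only easy paper=true terms: 0.15*0.44 = 0.066000
Normalizer over all consistent configurations: 0.55*0.56 + 0.15*0.44 = 0.374000
Posterior = 0.066000 / 0.374000 ≈ 0.1765

P(easy paper | ¬high score) ≈ 0.1933; P(easy paper | ¬high score, strong preparation) ≈ 0.1765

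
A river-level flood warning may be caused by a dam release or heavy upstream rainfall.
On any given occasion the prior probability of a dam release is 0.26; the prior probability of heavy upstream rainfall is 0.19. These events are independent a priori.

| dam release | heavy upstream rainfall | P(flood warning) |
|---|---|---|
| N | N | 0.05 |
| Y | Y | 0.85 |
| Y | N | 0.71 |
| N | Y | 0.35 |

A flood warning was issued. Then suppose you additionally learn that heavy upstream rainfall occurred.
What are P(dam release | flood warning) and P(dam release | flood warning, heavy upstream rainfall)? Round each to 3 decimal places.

P(dam release | flood warning) ≈ 0.707; P(dam release | flood warning, heavy upstream rainfall) ≈ 0.460

Enumerate the 4 (dam release, heavy upstream rainfall) configurations and weight by the priors:
  P(flood warning) = 0.05×0.74×0.81 + 0.35×0.74×0.19 + 0.71×0.26×0.81 + 0.85×0.26×0.19
        = 0.029970 + 0.049210 + 0.149526 + 0.041990 = 0.270696
Keeping only the dam release-present terms gives 0.191516, so
  P(dam release | flood warning) = 0.191516 / 0.270696 ≈ 0.707

Now also conditioning on heavy upstream rainfall=true:
For the numerator, keep only dam release=true terms: 0.85×0.26 = 0.221000
Normalizer over all consistent configurations: 0.35×0.74 + 0.85×0.26 = 0.480000
Posterior = 0.221000 / 0.480000 ≈ 0.460
The drop from 0.707 to 0.460 is the explaining-away (discounting) effect.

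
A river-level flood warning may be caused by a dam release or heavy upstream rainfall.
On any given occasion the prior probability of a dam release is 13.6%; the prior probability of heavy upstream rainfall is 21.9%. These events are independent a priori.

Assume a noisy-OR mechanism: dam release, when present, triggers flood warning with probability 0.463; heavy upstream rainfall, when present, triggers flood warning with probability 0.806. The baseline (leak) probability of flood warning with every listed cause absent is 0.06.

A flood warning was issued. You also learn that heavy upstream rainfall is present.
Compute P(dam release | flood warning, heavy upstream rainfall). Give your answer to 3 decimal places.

Under noisy-OR, P(flood warning | causes) = 1 − (1−0.06)·∏(1−qᵢ) over the active causes.
By total probability over both values of dam release:
  P(flood warning | heavy upstream rainfall) = 0.81764*0.864 + 0.902073*0.136
        = 0.706441 + 0.122682 = 0.829123
Keeping only the dam release-present terms gives 0.122682, so
  P(dam release | flood warning, heavy upstream rainfall) = 0.122682 / 0.829123 ≈ 0.148

P(dam release | flood warning, heavy upstream rainfall) ≈ 0.148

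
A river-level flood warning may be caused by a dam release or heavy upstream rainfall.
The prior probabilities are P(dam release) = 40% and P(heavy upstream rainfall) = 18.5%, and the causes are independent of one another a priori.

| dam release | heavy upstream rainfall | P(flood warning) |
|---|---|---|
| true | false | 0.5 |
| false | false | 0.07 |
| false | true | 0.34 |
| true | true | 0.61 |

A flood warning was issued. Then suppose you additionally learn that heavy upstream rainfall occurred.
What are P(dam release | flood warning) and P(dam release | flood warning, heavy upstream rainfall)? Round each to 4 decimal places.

P(flood warning) = 0.07·0.6·0.815 + 0.34·0.6·0.185 + 0.5·0.4·0.815 + 0.61·0.4·0.185 = 0.034230 + 0.037740 + 0.163000 + 0.045140 = 0.280110
Restricting to configurations with dam release present: 0.163000 + 0.045140 = 0.208140.
P(dam release | flood warning) = 0.208140 / 0.280110 ≈ 0.7431

Now also conditioning on heavy upstream rainfall=true:
Enumerate both values of dam release and weight by the priors:
  P(flood warning | heavy upstream rainfall) = 0.34*0.6 + 0.61*0.4
        = 0.204000 + 0.244000 = 0.448000
Keeping only the dam release-present terms gives 0.244000, so
  P(dam release | flood warning, heavy upstream rainfall) = 0.244000 / 0.448000 ≈ 0.5446
Conditioning on heavy upstream rainfall lowers the posterior on dam release: the classic explaining-away effect in a common-effect structure.

P(dam release | flood warning) ≈ 0.7431; P(dam release | flood warning, heavy upstream rainfall) ≈ 0.5446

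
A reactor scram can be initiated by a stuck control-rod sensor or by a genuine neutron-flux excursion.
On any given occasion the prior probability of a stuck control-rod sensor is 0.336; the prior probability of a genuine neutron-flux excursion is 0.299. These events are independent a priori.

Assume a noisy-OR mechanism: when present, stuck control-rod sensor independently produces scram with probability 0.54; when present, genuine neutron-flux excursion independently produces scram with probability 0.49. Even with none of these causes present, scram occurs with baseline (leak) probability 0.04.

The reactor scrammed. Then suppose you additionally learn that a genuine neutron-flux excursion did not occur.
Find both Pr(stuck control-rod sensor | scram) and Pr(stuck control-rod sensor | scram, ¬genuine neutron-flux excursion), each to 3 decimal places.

Pr(stuck control-rod sensor | scram) ≈ 0.636; Pr(stuck control-rod sensor | scram, ¬genuine neutron-flux excursion) ≈ 0.876

Under noisy-OR, P(scram | causes) = 1 − (1−0.04)·∏(1−qᵢ) over the active causes.
For the numerator, keep only stuck control-rod sensor=true terms: 0.131523 + 0.077838 = 0.209361
Normalizer over all consistent configurations: 0.04·0.664·0.701 + 0.5104·0.664·0.299 + 0.5584·0.336·0.701 + 0.774784·0.336·0.299 = 0.329313
Posterior = 0.209361 / 0.329313 ≈ 0.636

Now condition on the additional information:
Enumerate both values of stuck control-rod sensor and weight by the priors:
  P(scram | ¬genuine neutron-flux excursion) = 0.04·0.664 + 0.5584·0.336
        = 0.026560 + 0.187622 = 0.214182
The terms with stuck control-rod sensor present sum to 0.187622, so
  P(stuck control-rod sensor | scram, ¬genuine neutron-flux excursion) = 0.187622 / 0.214182 ≈ 0.876
With genuine neutron-flux excursion excluded, stuck control-rod sensor must carry more of the explanatory weight for the scram.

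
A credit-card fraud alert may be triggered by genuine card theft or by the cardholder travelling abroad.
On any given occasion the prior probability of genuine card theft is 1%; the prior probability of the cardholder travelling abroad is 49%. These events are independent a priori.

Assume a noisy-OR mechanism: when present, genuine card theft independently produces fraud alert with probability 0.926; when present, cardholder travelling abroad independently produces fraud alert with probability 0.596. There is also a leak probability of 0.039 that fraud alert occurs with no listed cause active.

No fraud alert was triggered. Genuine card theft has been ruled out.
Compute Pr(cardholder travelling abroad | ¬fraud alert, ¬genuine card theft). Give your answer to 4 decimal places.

Pr(cardholder travelling abroad | ¬fraud alert, ¬genuine card theft) ≈ 0.2796

Under noisy-OR, P(fraud alert | causes) = 1 − (1−0.039)·∏(1−qᵢ) over the active causes.
Sum P(¬fraud alert|·) weighted by the priors over both values of cardholder travelling abroad:
  P(¬fraud alert | ¬genuine card theft) = 0.961·0.51 + 0.388244·0.49
        = 0.490110 + 0.190240 = 0.680350
Configurations with cardholder travelling abroad contribute 0.190240, so
  P(cardholder travelling abroad | ¬fraud alert, ¬genuine card theft) = 0.190240 / 0.680350 ≈ 0.2796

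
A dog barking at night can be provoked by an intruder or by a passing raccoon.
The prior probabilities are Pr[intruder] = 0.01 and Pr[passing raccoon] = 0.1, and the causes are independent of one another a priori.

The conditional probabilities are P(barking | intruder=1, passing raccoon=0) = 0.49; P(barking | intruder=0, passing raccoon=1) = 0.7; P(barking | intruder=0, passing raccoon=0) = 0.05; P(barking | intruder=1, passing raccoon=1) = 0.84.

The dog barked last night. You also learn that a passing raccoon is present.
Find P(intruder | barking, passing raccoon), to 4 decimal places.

P(intruder | barking, passing raccoon) ≈ 0.0120

Enumerate both values of intruder and weight by the priors:
  P(barking | passing raccoon) = 0.7*0.99 + 0.84*0.01
        = 0.693000 + 0.008400 = 0.701400
Configurations with intruder contribute 0.008400, so
  P(intruder | barking, passing raccoon) = 0.008400 / 0.701400 ≈ 0.0120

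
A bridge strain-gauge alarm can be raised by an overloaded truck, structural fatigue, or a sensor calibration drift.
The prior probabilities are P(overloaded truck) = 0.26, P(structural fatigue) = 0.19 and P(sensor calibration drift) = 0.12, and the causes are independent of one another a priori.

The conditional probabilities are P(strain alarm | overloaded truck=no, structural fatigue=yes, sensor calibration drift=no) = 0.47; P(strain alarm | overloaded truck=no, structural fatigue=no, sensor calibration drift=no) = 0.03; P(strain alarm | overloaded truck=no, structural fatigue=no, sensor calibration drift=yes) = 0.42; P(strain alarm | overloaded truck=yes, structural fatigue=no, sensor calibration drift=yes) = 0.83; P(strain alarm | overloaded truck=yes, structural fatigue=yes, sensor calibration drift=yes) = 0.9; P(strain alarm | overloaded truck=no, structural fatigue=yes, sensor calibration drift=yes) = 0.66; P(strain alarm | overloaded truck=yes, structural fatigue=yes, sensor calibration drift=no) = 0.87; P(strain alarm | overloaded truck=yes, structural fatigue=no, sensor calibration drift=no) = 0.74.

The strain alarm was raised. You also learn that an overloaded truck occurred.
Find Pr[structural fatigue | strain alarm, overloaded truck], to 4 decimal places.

Pr[structural fatigue | strain alarm, overloaded truck] ≈ 0.2144

P(strain alarm | overloaded truck) = 0.74*0.81*0.88 + 0.83*0.81*0.12 + 0.87*0.19*0.88 + 0.9*0.19*0.12 = 0.527472 + 0.080676 + 0.145464 + 0.020520 = 0.774132
Restricting to configurations with structural fatigue present: 0.145464 + 0.020520 = 0.165984.
So P(structural fatigue | strain alarm, overloaded truck) = 0.165984/0.774132 ≈ 0.2144.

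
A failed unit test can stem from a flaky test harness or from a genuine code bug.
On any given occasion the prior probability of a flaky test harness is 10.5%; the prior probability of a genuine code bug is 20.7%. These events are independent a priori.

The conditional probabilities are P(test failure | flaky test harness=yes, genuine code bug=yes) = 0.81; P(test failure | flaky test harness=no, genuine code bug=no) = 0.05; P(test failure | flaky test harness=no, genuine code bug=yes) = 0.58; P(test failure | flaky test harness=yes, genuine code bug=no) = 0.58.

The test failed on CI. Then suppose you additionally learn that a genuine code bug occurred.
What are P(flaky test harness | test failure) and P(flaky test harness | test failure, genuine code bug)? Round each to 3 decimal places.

P(flaky test harness | test failure) ≈ 0.316; P(flaky test harness | test failure, genuine code bug) ≈ 0.141

P(test failure) = 0.05×0.895×0.793 + 0.58×0.895×0.207 + 0.58×0.105×0.793 + 0.81×0.105×0.207 = 0.035487 + 0.107454 + 0.048294 + 0.017605 = 0.208840
Restricting to configurations with flaky test harness present: 0.048294 + 0.017605 = 0.065899.
Hence the posterior is 0.065899/0.208840 ≈ 0.316.

With the extra evidence:
P(test failure | genuine code bug) = 0.58×0.895 + 0.81×0.105 = 0.519100 + 0.085050 = 0.604150
Restricting to configurations with flaky test harness present: 0.81×0.105 = 0.085050.
P(flaky test harness | test failure, genuine code bug) = 0.085050 / 0.604150 ≈ 0.141
The drop from 0.316 to 0.141 is the explaining-away (discounting) effect.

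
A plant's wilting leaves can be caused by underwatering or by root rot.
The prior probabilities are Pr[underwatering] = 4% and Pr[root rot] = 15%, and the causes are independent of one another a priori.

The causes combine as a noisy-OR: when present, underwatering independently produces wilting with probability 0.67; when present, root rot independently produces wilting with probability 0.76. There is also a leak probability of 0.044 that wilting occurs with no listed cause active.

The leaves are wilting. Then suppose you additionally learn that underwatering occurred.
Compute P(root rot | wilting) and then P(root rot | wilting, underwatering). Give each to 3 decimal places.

Under noisy-OR, P(wilting | causes) = 1 − (1−0.044)·∏(1−qᵢ) over the active causes.
By total probability over the 4 (underwatering, root rot) configurations:
  P(wilting) = 0.044×0.96×0.85 + 0.77056×0.96×0.15 + 0.68452×0.04×0.85 + 0.924285×0.04×0.15
        = 0.035904 + 0.110961 + 0.023274 + 0.005546 = 0.175685
Keeping only the root rot-present terms gives 0.116507, so
  P(root rot | wilting) = 0.116507 / 0.175685 ≈ 0.663

With the extra evidence:
P(wilting | underwatering) = 0.68452×0.85 + 0.924285×0.15 = 0.581842 + 0.138643 = 0.720485
Of this, 0.138643 comes from 0.924285×0.15 (the root rot=true cases).
P(root rot | wilting, underwatering) = 0.138643 / 0.720485 ≈ 0.192

P(root rot | wilting) ≈ 0.663; P(root rot | wilting, underwatering) ≈ 0.192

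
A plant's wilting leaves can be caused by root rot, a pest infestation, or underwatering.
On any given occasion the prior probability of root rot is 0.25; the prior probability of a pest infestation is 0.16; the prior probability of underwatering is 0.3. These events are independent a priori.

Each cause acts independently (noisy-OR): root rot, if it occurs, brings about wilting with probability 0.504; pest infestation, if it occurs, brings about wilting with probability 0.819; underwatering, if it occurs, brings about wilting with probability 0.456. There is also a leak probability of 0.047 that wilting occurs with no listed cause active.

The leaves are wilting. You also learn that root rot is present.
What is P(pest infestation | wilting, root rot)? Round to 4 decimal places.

P(pest infestation | wilting, root rot) ≈ 0.2296

Under noisy-OR, P(wilting | causes) = 1 − (1−0.047)·∏(1−qᵢ) over the active causes.
P(wilting | root rot) = 0.527312×0.84×0.7 + 0.742858×0.84×0.3 + 0.914443×0.16×0.7 + 0.953457×0.16×0.3 = 0.310059 + 0.187200 + 0.102418 + 0.045766 = 0.645443
Of this, 0.148184 comes from 0.102418 + 0.045766 (the pest infestation=true cases).
So P(pest infestation | wilting, root rot) = 0.148184/0.645443 ≈ 0.2296.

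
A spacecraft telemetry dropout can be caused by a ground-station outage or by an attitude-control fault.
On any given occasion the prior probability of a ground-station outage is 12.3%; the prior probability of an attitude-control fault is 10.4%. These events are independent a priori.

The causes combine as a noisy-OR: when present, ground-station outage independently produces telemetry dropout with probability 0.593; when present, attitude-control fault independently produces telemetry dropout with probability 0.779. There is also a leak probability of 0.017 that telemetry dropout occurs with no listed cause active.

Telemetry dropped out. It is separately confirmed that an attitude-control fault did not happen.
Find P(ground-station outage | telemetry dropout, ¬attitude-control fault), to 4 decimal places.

Under noisy-OR, P(telemetry dropout | causes) = 1 − (1−0.017)·∏(1−qᵢ) over the active causes.
For the numerator, keep only ground-station outage=true terms: 0.599919×0.123 = 0.073790
The normalizing constant is 0.017×0.877 + 0.599919×0.123 = 0.088699
P(ground-station outage | telemetry dropout, ¬attitude-control fault) = 0.073790/0.088699 ≈ 0.8319

P(ground-station outage | telemetry dropout, ¬attitude-control fault) ≈ 0.8319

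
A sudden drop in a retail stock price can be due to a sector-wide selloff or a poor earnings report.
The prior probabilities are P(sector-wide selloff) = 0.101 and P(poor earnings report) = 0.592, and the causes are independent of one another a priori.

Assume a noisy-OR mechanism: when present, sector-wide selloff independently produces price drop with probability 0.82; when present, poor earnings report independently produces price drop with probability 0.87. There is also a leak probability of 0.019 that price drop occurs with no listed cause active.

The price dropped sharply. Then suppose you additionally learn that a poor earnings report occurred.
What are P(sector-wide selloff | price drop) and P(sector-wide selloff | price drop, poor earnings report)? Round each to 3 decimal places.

P(sector-wide selloff | price drop) ≈ 0.164; P(sector-wide selloff | price drop, poor earnings report) ≈ 0.112

Under noisy-OR, P(price drop | causes) = 1 − (1−0.019)·∏(1−qᵢ) over the active causes.
By total probability over the 4 (sector-wide selloff, poor earnings report) configurations:
  P(price drop) = 0.019·0.899·0.408 + 0.87247·0.899·0.592 + 0.82342·0.101·0.408 + 0.977045·0.101·0.592
        = 0.006969 + 0.464336 + 0.033931 + 0.058419 = 0.563655
Keeping only the sector-wide selloff-present terms gives 0.092350, so
  P(sector-wide selloff | price drop) = 0.092350 / 0.563655 ≈ 0.164

Now condition on the additional information:
P(price drop | poor earnings report) = 0.87247*0.899 + 0.977045*0.101 = 0.784351 + 0.098682 = 0.883033
Restricting to configurations with sector-wide selloff present: 0.977045*0.101 = 0.098682.
So P(sector-wide selloff | price drop, poor earnings report) = 0.098682/0.883033 ≈ 0.112.
— poor earnings report explains away the evidence for sector-wide selloff.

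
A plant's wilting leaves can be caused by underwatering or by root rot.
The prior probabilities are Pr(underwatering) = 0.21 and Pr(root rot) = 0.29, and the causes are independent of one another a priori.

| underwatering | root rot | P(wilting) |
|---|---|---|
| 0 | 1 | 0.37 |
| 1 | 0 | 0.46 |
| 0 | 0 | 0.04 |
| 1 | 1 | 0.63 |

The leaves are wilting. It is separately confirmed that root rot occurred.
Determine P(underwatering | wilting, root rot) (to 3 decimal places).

P(underwatering | wilting, root rot) ≈ 0.312

P(wilting | root rot) = 0.37·0.79 + 0.63·0.21 = 0.292300 + 0.132300 = 0.424600
Of this, 0.132300 comes from 0.63·0.21 (the underwatering=true cases).
P(underwatering | wilting, root rot) = 0.132300 / 0.424600 ≈ 0.312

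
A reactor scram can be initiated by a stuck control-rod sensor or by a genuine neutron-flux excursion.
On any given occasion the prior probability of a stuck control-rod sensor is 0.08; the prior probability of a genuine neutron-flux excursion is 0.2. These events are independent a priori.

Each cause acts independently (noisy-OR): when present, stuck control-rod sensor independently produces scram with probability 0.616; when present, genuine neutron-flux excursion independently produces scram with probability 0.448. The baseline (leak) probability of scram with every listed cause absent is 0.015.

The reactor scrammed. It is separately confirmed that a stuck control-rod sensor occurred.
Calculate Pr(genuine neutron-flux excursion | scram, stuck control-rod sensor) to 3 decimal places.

Pr(genuine neutron-flux excursion | scram, stuck control-rod sensor) ≈ 0.241

Under noisy-OR, P(scram | causes) = 1 − (1−0.015)·∏(1−qᵢ) over the active causes.
P(scram | stuck control-rod sensor) = 0.62176·0.8 + 0.791212·0.2 = 0.497408 + 0.158242 = 0.655650
Restricting to configurations with genuine neutron-flux excursion present: 0.791212·0.2 = 0.158242.
So P(genuine neutron-flux excursion | scram, stuck control-rod sensor) = 0.158242/0.655650 ≈ 0.241.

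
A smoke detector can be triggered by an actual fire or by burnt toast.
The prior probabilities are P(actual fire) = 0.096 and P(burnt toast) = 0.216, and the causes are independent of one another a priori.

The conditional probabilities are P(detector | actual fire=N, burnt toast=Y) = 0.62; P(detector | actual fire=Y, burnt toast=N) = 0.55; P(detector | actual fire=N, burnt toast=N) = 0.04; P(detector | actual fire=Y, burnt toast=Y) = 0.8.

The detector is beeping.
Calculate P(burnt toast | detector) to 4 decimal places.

P(burnt toast | detector) ≈ 0.6637

P(detector) = 0.04*0.904*0.784 + 0.62*0.904*0.216 + 0.55*0.096*0.784 + 0.8*0.096*0.216 = 0.028349 + 0.121064 + 0.041395 + 0.016589 = 0.207397
The burnt toast-present share is 0.121064 + 0.016589 = 0.137653.
P(burnt toast | detector) = 0.137653 / 0.207397 ≈ 0.6637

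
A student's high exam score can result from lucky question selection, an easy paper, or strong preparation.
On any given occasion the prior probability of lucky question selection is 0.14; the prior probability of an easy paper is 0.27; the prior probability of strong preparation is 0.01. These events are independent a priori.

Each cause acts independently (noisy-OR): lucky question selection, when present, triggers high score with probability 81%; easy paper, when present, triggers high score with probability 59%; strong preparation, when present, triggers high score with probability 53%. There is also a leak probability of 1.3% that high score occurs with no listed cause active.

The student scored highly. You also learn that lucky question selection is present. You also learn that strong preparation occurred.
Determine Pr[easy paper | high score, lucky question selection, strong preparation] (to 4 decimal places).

Pr[easy paper | high score, lucky question selection, strong preparation] ≈ 0.2811

Under noisy-OR, P(high score | causes) = 1 − (1−0.013)·∏(1−qᵢ) over the active causes.
P(high score | lucky question selection, strong preparation) = 0.911861·0.73 + 0.963863·0.27 = 0.665659 + 0.260243 = 0.925902
The easy paper-present share is 0.963863·0.27 = 0.260243.
Hence the posterior is 0.260243/0.925902 ≈ 0.2811.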